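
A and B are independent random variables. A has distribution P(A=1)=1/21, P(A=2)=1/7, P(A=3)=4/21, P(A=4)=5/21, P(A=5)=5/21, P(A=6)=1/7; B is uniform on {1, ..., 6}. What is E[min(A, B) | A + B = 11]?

P(A + B = 11) = 4/63.
Summing min(A,B)·P(x,y) over outcomes with A + B = 11 gives 20/63.
E[min(A, B) | A + B = 11] = (20/63) / (4/63) = 5.

5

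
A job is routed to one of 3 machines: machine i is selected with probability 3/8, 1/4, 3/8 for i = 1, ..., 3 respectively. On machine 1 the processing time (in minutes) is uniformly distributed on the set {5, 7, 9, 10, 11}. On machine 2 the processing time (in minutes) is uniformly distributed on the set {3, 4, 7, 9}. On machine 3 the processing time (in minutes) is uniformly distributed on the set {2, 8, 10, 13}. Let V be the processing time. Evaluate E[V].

1229/160

E[V | machine 1] = (5+7+9+10+11)/5 = 42/5.
E[V | machine 2] = (3+4+7+9)/4 = 23/4.
E[V | machine 3] = (2+8+10+13)/4 = 33/4.
By the law of total expectation,
E[V] = (3/8)·(42/5) + (1/4)·(23/4) + (3/8)·(33/4) = 1229/160.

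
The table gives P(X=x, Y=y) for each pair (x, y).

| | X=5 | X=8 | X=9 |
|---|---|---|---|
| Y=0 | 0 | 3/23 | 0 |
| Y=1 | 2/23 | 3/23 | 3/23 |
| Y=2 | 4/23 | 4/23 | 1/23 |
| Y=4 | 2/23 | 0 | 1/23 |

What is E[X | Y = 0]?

P(Y = 0) = 3/23.
Σ X·P over the event = 8·(3/23) = 24/23.
E[X | Y = 0] = (24/23) / (3/23) = 8.

8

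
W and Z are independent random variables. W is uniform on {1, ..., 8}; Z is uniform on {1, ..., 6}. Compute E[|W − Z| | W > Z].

P(W > Z) = 9/16.
Summing |W−Z|·P(x,y) over outcomes with W > Z gives 83/48.
E[|W − Z| | W > Z] = (83/48) / (9/16) = 83/27.

83/27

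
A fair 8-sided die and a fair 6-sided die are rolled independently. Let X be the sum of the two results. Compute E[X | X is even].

8

P(X is even) = 1/2.
Σ over the event: 2·1/48 + 4·1/16 + 6·5/48 + 8·1/8 + 10·5/48 + 12·1/16 + 14·1/48 = 4.
E[X | X is even] = (4) / (1/2) = 8.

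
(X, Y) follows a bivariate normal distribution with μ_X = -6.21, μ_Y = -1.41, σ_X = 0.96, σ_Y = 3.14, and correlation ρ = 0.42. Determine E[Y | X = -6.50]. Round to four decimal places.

-1.8084

E[Y | X=x] = μ_Y + ρ(σ_Y/σ_X)(x − μ_X) for jointly normal variables.
E[Y | X=-6.50] = -1.41 + (0.42)·(3.14/0.96)·(-6.50 − (-6.21)) = -1.41 + (1.3738)·(-0.29) = -1.8084.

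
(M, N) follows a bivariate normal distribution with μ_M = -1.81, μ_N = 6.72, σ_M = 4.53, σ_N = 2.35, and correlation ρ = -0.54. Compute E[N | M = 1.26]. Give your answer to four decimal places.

The regression of N on M has slope ρ·σ_N/σ_M and passes through (μ_M, μ_N).
E[N | M=1.26] = 6.72 + (-0.54)·(2.35/4.53)·(1.26 − (-1.81)) = 6.72 + (-0.28013)·(3.07) = 5.8600.

5.8600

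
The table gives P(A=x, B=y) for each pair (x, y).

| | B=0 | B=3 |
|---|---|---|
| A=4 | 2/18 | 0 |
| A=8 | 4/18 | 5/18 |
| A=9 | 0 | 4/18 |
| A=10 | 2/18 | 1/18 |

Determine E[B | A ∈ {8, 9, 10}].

15/8

P(A ∈ {8, 9, 10}) = 8/9.
Σ B·P over the event = 0·(4/18) + 3·(5/18) + 3·(4/18) + 0·(2/18) + 3·(1/18) = 5/3.
E[B | A ∈ {8, 9, 10}] = (5/3) / (8/9) = 15/8.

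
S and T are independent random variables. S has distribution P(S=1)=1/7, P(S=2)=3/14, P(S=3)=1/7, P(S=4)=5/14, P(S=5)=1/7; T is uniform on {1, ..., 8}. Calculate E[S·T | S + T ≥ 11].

31

P(S + T ≥ 11) = 9/56.
Summing ST·P(x,y) over outcomes with S + T ≥ 11 gives 279/56.
E[S·T | S + T ≥ 11] = (279/56) / (9/56) = 31.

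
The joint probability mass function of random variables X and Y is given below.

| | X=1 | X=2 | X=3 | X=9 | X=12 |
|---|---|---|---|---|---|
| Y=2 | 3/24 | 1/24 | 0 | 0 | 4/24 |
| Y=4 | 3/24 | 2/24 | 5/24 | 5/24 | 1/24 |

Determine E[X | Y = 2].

53/8

P(Y = 2) = 1/3.
Summing X·P(X=x,Y=y) over the conditioning event gives 53/24.
E[X | Y = 2] = (53/24) / (1/3) = 53/8.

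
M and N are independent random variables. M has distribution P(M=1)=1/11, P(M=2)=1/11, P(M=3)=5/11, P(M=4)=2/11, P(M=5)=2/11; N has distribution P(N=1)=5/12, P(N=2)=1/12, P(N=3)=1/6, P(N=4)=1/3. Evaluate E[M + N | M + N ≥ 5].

P(M + N ≥ 5) = 31/44.
Summing (M+N)·P(x,y) over outcomes with M + N ≥ 5 gives 611/132.
E[M + N | M + N ≥ 5] = (611/132) / (31/44) = 611/93.

611/93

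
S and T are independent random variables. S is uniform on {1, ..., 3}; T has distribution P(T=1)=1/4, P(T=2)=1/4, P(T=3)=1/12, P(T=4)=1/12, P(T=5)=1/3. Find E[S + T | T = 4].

P(T = 4) = 1/12.
Summing (S+T)·P(x,y) over outcomes with T = 4 gives 1/2.
E[S + T | T = 4] = (1/2) / (1/12) = 6.

6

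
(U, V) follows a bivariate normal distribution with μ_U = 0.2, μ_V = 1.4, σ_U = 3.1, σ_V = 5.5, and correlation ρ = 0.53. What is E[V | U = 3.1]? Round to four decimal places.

For a bivariate normal, E[V | U=x] = μ_V + ρ·(σ_V/σ_U)·(x − μ_U).
E[V | U=3.1] = 1.4 + (0.53)·(5.5/3.1)·(3.1 − (0.2)) = 1.4 + (0.94032)·(2.9) = 4.1269.

4.1269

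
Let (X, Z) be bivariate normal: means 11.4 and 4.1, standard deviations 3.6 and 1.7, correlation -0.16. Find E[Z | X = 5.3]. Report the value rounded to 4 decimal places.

4.5609

For a bivariate normal, E[Z | X=x] = μ_Z + ρ·(σ_Z/σ_X)·(x − μ_X).
E[Z | X=5.3] = 4.1 + (-0.16)·(1.7/3.6)·(5.3 − (11.4)) = 4.1 + (-0.075556)·(-6.1) = 4.5609.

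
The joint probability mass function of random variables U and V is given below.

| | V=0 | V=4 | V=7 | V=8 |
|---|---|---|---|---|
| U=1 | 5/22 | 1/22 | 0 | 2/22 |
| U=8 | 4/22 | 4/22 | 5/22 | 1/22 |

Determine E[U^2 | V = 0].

29

P(V = 0) = 9/22.
Σ U^2·P over the event = 1·(5/22) + 64·(4/22) = 261/22.
E[U^2 | V = 0] = (261/22) / (9/22) = 29.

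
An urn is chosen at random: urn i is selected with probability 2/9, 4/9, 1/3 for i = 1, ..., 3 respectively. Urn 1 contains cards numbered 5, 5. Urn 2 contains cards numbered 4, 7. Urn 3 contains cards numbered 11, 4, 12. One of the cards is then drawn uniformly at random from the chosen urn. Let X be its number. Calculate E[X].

E[X | urn 1] = (5+5)/2 = 5.
E[X | urn 2] = (4+7)/2 = 11/2.
E[X | urn 3] = (11+4+12)/3 = 9.
E[X] = (2/9)·(5) + (4/9)·(11/2) + (1/3)·(9) = 59/9.

59/9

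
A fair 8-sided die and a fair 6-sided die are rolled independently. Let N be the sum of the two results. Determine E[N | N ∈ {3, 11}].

25/3

P(N ∈ {3, 11}) = 1/8.
Σ over the event: 3·1/24 + 11·1/12 = 25/24.
E[N | N ∈ {3, 11}] = (25/24) / (1/8) = 25/3.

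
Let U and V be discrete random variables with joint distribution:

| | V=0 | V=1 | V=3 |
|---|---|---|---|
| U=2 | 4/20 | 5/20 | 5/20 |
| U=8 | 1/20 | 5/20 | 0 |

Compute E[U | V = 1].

P(V = 1) = 1/2.
Σ U·P over the event = 2·(5/20) + 8·(5/20) = 5/2.
E[U | V = 1] = (5/2) / (1/2) = 5.

5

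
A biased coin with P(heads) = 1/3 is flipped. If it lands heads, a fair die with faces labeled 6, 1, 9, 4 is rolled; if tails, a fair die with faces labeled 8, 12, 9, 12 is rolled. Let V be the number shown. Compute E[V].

E[V | heads] = (6+1+9+4)/4 = 5.
E[V | tails] = (8+12+9+12)/4 = 41/4.
E[V] = (1/3)·(5) + (2/3)·(41/4) = 17/2.

17/2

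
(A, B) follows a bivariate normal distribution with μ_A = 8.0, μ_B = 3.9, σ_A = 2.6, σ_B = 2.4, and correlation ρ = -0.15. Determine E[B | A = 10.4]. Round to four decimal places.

3.5677

The regression of B on A has slope ρ·σ_B/σ_A and passes through (μ_A, μ_B).
E[B | A=10.4] = 3.9 + (-0.15)·(2.4/2.6)·(10.4 − (8.0)) = 3.9 + (-0.13846)·(2.4) = 3.5677.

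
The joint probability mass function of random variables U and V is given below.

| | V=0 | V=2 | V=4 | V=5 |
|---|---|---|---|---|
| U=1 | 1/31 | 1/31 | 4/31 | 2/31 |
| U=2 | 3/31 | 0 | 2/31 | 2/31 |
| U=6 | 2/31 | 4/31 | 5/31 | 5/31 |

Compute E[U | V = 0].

19/6

P(V = 0) = 6/31.
Σ U·P over the event = 1·(1/31) + 2·(3/31) + 6·(2/31) = 19/31.
E[U | V = 0] = (19/31) / (6/31) = 19/6.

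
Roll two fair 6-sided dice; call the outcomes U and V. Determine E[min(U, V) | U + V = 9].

7/2

Outcomes with U + V = 9: (3,6), (4,5), (5,4), (6,3), each with probability 1/36.
E[min(U, V) | U + V = 9] = (3 + 4 + 4 + 3) / 4 = 7/2.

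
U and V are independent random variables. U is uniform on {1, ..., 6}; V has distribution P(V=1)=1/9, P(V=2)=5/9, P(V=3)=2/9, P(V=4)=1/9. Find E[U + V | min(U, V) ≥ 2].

13/2

P(min(U, V) ≥ 2) = 20/27.
Summing (U+V)·P(x,y) over outcomes with min(U, V) ≥ 2 gives 130/27.
E[U + V | min(U, V) ≥ 2] = (130/27) / (20/27) = 13/2.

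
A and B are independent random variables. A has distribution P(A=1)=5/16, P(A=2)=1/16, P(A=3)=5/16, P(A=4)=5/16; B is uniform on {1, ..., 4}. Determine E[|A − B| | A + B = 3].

P(A + B = 3) = 3/32.
Summing |A−B|·P(x,y) over outcomes with A + B = 3 gives 3/32.
E[|A − B| | A + B = 3] = (3/32) / (3/32) = 1.

1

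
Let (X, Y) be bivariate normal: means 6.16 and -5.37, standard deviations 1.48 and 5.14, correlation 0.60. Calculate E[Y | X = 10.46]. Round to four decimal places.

3.5903

The regression of Y on X has slope ρ·σ_Y/σ_X and passes through (μ_X, μ_Y).
E[Y | X=10.46] = -5.37 + (0.60)·(5.14/1.48)·(10.46 − (6.16)) = -5.37 + (2.0838)·(4.3) = 3.5903.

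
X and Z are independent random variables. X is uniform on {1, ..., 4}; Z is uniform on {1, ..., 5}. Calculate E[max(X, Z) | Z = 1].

P(Z = 1) = 1/5.
Summing max(X,Z)·P(x,y) over outcomes with Z = 1 gives 1/2.
E[max(X, Z) | Z = 1] = (1/2) / (1/5) = 5/2.

5/2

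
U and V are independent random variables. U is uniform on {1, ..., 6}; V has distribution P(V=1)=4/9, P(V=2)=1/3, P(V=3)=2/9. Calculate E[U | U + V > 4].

P(U + V > 4) = 17/27.
Summing U·P(x,y) over outcomes with U + V > 4 gives 77/27.
E[U | U + V > 4] = (77/27) / (17/27) = 77/17.

77/17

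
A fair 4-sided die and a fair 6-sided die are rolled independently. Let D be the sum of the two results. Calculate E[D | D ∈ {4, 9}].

6

P(D ∈ {4, 9}) = 5/24.
Σ over the event: 4·1/8 + 9·1/12 = 5/4.
E[D | D ∈ {4, 9}] = (5/4) / (5/24) = 6.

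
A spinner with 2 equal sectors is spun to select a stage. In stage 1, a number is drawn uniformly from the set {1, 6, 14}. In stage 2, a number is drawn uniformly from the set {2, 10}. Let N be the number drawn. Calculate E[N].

E[N | stage 1] = (1+6+14)/3 = 7.
E[N | stage 2] = (2+10)/2 = 6.
By the law of total expectation,
E[N] = (1/2)·(7) + (1/2)·(6) = 13/2.

13/2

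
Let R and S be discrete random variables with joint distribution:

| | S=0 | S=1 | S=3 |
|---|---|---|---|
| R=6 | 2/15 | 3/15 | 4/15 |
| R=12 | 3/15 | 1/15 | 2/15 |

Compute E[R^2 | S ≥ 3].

P(S ≥ 3) = 2/5.
Σ R^2·P over the event = 36·(4/15) + 144·(2/15) = 144/5.
E[R^2 | S ≥ 3] = (144/5) / (2/5) = 72.

72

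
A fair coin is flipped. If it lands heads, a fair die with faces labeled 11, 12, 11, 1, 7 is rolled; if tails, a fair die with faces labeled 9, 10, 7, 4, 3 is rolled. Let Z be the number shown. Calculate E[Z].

E[Z | heads] = (11+12+11+1+7)/5 = 42/5.
E[Z | tails] = (9+10+7+4+3)/5 = 33/5.
E[Z] = (1/2)·(42/5) + (1/2)·(33/5) = 15/2.

15/2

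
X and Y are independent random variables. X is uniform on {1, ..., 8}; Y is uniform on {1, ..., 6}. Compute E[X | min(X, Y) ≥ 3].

P(min(X, Y) ≥ 3) = 1/2.
Summing X·P(x,y) over outcomes with min(X, Y) ≥ 3 gives 11/4.
E[X | min(X, Y) ≥ 3] = (11/4) / (1/2) = 11/2.

11/2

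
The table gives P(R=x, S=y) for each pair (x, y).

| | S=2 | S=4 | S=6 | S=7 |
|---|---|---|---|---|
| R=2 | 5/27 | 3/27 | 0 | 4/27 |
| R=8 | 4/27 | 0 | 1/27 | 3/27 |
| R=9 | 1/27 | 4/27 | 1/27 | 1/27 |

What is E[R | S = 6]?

17/2

P(S = 6) = 2/27.
Σ R·P over the event = 8·(1/27) + 9·(1/27) = 17/27.
E[R | S = 6] = (17/27) / (2/27) = 17/2.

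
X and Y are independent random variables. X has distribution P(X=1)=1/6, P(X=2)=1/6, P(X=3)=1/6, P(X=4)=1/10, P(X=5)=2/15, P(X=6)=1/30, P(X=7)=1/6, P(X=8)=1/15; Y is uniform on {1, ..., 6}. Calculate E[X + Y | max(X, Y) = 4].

P(max(X, Y) = 4) = 3/20.
Summing (X+Y)·P(x,y) over outcomes with max(X, Y) = 4 gives 14/15.
E[X + Y | max(X, Y) = 4] = (14/15) / (3/20) = 56/9.

56/9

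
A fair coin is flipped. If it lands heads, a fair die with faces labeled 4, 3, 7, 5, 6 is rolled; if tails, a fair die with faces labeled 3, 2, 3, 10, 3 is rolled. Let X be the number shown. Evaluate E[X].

E[X | heads] = (4+3+7+5+6)/5 = 5.
E[X | tails] = (3+2+3+10+3)/5 = 21/5.
E[X] = (1/2)·(5) + (1/2)·(21/5) = 23/5.

23/5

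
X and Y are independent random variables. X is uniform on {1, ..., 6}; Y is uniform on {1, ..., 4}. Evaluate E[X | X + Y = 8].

Outcomes with X + Y = 8: (4,4), (5,3), (6,2), each with probability 1/24.
E[X | X + Y = 8] = (4 + 5 + 6) / 3 = 5.

5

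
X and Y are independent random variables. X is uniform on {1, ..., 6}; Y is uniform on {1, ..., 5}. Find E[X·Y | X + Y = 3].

P(X + Y = 3) = 1/15.
Summing XY·P(x,y) over outcomes with X + Y = 3 gives 2/15.
E[X·Y | X + Y = 3] = (2/15) / (1/15) = 2.

2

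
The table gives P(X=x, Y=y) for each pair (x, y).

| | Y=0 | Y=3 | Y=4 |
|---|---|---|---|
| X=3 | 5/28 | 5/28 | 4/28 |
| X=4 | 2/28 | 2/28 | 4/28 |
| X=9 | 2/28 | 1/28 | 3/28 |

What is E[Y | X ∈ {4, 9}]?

P(X ∈ {4, 9}) = 1/2.
Σ Y·P over the event = 0·(2/28) + 3·(2/28) + 4·(4/28) + 0·(2/28) + 3·(1/28) + 4·(3/28) = 37/28.
E[Y | X ∈ {4, 9}] = (37/28) / (1/2) = 37/14.

37/14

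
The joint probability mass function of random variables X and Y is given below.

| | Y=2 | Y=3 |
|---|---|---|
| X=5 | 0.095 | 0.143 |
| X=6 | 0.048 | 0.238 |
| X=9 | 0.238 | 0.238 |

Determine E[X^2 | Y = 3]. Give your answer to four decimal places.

50.7609

P(Y = 3) = 0.619.
Σ X^2·P over the event = 25·(0.143) + 36·(0.238) + 81·(0.238) = 31.421.
E[X^2 | Y = 3] = (31.421) / (0.619) = 50.7609.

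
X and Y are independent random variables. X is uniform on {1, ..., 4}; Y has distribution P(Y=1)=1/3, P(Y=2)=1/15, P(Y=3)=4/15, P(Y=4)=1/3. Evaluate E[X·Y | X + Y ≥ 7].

P(X + Y ≥ 7) = 7/30.
Summing XY·P(x,y) over outcomes with X + Y ≥ 7 gives 47/15.
E[X·Y | X + Y ≥ 7] = (47/15) / (7/30) = 94/7.

94/7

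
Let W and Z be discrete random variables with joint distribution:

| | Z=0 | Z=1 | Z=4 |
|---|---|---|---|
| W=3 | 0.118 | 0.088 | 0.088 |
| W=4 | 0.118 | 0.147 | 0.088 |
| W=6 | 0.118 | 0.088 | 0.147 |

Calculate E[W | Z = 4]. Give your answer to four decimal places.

4.6378

P(Z = 4) = 0.323.
Σ W·P over the event = 3·(0.088) + 4·(0.088) + 6·(0.147) = 1.498.
E[W | Z = 4] = (1.498) / (0.323) = 4.6378.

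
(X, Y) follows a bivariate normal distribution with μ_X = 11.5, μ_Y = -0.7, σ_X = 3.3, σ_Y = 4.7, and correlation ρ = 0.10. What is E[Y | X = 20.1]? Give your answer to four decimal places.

0.5248

For a bivariate normal, E[Y | X=x] = μ_Y + ρ·(σ_Y/σ_X)·(x − μ_X).
E[Y | X=20.1] = -0.7 + (0.10)·(4.7/3.3)·(20.1 − (11.5)) = -0.7 + (0.14242)·(8.6) = 0.5248.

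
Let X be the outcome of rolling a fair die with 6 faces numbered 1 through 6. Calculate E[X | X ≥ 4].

Given X ≥ 4, X is equally likely to be any of {4, 5, 6}.
E[X | X ≥ 4] = (4 + 5 + 6) / 3 = 5.

5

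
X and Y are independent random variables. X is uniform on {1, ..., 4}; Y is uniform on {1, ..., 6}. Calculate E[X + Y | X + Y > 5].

P(X + Y > 5) = 7/12.
Summing (X+Y)·P(x,y) over outcomes with X + Y > 5 gives 13/3.
E[X + Y | X + Y > 5] = (13/3) / (7/12) = 52/7.

52/7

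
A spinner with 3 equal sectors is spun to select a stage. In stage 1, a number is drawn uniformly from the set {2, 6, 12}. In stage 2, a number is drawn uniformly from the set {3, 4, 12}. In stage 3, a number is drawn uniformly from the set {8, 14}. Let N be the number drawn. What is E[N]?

8

E[N | stage 1] = (2+6+12)/3 = 20/3.
E[N | stage 2] = (3+4+12)/3 = 19/3.
E[N | stage 3] = (8+14)/2 = 11.
By the law of total expectation,
E[N] = (1/3)·(20/3) + (1/3)·(19/3) + (1/3)·(11) = 8.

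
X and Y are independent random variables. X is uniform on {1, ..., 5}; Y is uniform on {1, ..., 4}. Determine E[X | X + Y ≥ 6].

4

Outcomes with X + Y ≥ 6: (2,4), (3,3), (3,4), (4,2), (4,3), (4,4), (5,1), (5,2), (5,3), (5,4), each with probability 1/20.
E[X | X + Y ≥ 6] = (2 + 3 + 3 + 4 + 4 + 4 + 5 + 5 + 5 + 5) / 10 = 4.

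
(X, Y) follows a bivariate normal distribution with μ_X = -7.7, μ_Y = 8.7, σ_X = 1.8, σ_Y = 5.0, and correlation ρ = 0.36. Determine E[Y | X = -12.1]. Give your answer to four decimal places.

4.3000

The regression of Y on X has slope ρ·σ_Y/σ_X and passes through (μ_X, μ_Y).
E[Y | X=-12.1] = 8.7 + (0.36)·(5.0/1.8)·(-12.1 − (-7.7)) = 8.7 + (1)·(-4.4) = 4.3000.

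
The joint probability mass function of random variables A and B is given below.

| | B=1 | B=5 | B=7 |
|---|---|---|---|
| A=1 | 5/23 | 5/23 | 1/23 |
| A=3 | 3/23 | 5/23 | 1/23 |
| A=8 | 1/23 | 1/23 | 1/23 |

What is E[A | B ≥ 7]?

P(B ≥ 7) = 3/23.
Σ A·P over the event = 1·(1/23) + 3·(1/23) + 8·(1/23) = 12/23.
E[A | B ≥ 7] = (12/23) / (3/23) = 4.

4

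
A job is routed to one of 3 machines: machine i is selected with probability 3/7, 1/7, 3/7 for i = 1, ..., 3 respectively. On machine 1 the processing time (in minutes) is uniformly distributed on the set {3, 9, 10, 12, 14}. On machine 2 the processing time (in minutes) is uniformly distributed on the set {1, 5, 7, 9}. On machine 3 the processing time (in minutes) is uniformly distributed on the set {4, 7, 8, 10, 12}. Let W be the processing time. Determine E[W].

E[W | machine 1] = (3+9+10+12+14)/5 = 48/5.
E[W | machine 2] = (1+5+7+9)/4 = 11/2.
E[W | machine 3] = (4+7+8+10+12)/5 = 41/5.
E[W] = (3/7)·(48/5) + (1/7)·(11/2) + (3/7)·(41/5) = 589/70.

589/70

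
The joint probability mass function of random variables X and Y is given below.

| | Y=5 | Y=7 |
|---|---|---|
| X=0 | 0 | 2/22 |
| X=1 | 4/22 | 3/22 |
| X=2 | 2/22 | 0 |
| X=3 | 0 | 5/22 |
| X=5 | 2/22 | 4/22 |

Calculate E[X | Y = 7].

P(Y = 7) = 7/11.
Σ X·P over the event = 0·(2/22) + 1·(3/22) + 3·(5/22) + 5·(4/22) = 19/11.
E[X | Y = 7] = (19/11) / (7/11) = 19/7.

19/7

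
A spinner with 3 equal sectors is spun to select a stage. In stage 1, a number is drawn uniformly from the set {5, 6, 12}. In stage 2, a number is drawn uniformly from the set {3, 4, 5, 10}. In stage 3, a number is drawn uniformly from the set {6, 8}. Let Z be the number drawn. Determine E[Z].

E[Z | stage 1] = (5+6+12)/3 = 23/3.
E[Z | stage 2] = (3+4+5+10)/4 = 11/2.
E[Z | stage 3] = (6+8)/2 = 7.
E[Z] = (1/3)·(23/3) + (1/3)·(11/2) + (1/3)·(7) = 121/18.

121/18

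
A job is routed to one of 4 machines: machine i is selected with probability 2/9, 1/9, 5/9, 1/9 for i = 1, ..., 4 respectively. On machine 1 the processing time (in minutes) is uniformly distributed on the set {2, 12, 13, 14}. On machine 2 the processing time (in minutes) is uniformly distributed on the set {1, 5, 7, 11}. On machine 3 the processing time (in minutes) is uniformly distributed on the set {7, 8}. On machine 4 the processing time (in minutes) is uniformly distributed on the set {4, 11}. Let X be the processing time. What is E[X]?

E[X | machine 1] = (2+12+13+14)/4 = 41/4.
E[X | machine 2] = (1+5+7+11)/4 = 6.
E[X | machine 3] = (7+8)/2 = 15/2.
E[X | machine 4] = (4+11)/2 = 15/2.
E[X] = (2/9)·(41/4) + (1/9)·(6) + (5/9)·(15/2) + (1/9)·(15/2) = 143/18.

143/18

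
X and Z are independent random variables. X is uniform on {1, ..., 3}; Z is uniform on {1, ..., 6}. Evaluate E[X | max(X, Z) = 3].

12/5

Outcomes with max(X, Z) = 3: (1,3), (2,3), (3,1), (3,2), (3,3), each with probability 1/18.
E[X | max(X, Z) = 3] = (1 + 2 + 3 + 3 + 3) / 5 = 12/5.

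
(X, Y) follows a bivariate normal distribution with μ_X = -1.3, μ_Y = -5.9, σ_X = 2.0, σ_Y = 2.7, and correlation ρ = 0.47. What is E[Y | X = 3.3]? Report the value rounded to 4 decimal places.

-2.9813

For a bivariate normal, E[Y | X=x] = μ_Y + ρ·(σ_Y/σ_X)·(x − μ_X).
E[Y | X=3.3] = -5.9 + (0.47)·(2.7/2.0)·(3.3 − (-1.3)) = -5.9 + (0.6345)·(4.6) = -2.9813.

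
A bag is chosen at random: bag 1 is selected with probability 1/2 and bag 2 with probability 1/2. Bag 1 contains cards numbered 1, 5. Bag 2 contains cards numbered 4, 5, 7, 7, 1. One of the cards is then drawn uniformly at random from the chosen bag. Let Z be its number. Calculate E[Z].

39/10

E[Z | bag 1] = (1+5)/2 = 3.
E[Z | bag 2] = (4+5+7+7+1)/5 = 24/5.
By the law of total expectation,
E[Z] = (1/2)·(3) + (1/2)·(24/5) = 39/10.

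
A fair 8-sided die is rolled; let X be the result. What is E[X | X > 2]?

11/2

Given X > 2, X is equally likely to be any of {3, 4, 5, 6, 7, 8}.
E[X | X > 2] = (3 + 4 + 5 + 6 + 7 + 8) / 6 = 11/2.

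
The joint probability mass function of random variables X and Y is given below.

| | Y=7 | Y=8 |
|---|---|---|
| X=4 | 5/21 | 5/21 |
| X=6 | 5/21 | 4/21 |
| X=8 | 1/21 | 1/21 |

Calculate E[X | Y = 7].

58/11

P(Y = 7) = 11/21.
Σ X·P over the event = 4·(5/21) + 6·(5/21) + 8·(1/21) = 58/21.
E[X | Y = 7] = (58/21) / (11/21) = 58/11.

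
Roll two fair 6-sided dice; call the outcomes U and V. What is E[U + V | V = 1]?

P(V = 1) = 1/6.
Summing (U+V)·P(x,y) over outcomes with V = 1 gives 3/4.
E[U + V | V = 1] = (3/4) / (1/6) = 9/2.

9/2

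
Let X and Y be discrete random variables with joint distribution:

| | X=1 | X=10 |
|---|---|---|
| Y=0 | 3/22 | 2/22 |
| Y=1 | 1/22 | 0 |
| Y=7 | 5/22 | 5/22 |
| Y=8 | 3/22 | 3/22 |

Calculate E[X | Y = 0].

23/5

P(Y = 0) = 5/22.
Σ X·P over the event = 1·(3/22) + 10·(2/22) = 23/22.
E[X | Y = 0] = (23/22) / (5/22) = 23/5.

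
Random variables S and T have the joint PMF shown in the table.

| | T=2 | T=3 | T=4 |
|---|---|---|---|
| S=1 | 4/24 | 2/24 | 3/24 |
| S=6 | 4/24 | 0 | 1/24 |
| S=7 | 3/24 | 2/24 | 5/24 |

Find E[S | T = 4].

P(T = 4) = 3/8.
Σ S·P over the event = 1·(3/24) + 6·(1/24) + 7·(5/24) = 11/6.
E[S | T = 4] = (11/6) / (3/8) = 44/9.

44/9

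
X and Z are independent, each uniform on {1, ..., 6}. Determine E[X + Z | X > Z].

7

P(X > Z) = 5/12.
Summing (X+Z)·P(x,y) over outcomes with X > Z gives 35/12.
E[X + Z | X > Z] = (35/12) / (5/12) = 7.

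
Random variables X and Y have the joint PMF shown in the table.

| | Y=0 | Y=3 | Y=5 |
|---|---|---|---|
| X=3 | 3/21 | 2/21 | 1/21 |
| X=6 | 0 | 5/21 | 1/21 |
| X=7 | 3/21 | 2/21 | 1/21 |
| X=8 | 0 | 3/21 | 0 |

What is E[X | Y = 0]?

P(Y = 0) = 2/7.
Σ X·P over the event = 3·(3/21) + 7·(3/21) = 10/7.
E[X | Y = 0] = (10/7) / (2/7) = 5.

5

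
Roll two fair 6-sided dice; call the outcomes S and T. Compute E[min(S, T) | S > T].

P(S > T) = 5/12.
Summing min(S,T)·P(x,y) over outcomes with S > T gives 35/36.
E[min(S, T) | S > T] = (35/36) / (5/12) = 7/3.

7/3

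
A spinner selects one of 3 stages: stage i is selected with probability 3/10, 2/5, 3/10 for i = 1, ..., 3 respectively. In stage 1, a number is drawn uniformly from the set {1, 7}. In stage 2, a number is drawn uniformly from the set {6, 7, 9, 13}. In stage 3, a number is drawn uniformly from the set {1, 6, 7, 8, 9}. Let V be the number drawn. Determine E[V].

164/25

E[V | stage 1] = (1+7)/2 = 4.
E[V | stage 2] = (6+7+9+13)/4 = 35/4.
E[V | stage 3] = (1+6+7+8+9)/5 = 31/5.
E[V] = (3/10)·(4) + (2/5)·(35/4) + (3/10)·(31/5) = 164/25.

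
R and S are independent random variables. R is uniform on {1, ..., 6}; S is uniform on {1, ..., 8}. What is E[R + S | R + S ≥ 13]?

40/3

P(R + S ≥ 13) = 1/16.
Summing (R+S)·P(x,y) over outcomes with R + S ≥ 13 gives 5/6.
E[R + S | R + S ≥ 13] = (5/6) / (1/16) = 40/3.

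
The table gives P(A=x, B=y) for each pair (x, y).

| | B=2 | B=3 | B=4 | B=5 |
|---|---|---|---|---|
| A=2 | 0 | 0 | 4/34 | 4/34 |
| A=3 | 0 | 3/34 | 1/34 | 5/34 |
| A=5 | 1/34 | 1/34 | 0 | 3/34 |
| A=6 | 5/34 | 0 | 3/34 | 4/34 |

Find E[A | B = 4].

P(B = 4) = 4/17.
Σ A·P over the event = 2·(4/34) + 3·(1/34) + 6·(3/34) = 29/34.
E[A | B = 4] = (29/34) / (4/17) = 29/8.

29/8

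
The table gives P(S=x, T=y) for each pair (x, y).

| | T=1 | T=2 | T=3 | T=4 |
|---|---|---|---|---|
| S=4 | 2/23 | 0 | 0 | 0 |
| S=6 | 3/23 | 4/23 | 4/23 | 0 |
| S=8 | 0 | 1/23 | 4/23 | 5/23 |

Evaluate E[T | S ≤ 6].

P(S ≤ 6) = 13/23.
Summing T·P(S=x,T=y) over the conditioning event gives 25/23.
E[T | S ≤ 6] = (25/23) / (13/23) = 25/13.

25/13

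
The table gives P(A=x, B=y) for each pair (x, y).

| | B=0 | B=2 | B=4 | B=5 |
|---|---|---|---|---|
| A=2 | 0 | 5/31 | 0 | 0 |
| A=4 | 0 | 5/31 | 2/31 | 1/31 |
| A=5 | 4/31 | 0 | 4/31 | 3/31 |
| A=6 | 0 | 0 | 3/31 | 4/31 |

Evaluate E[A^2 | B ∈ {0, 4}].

P(B ∈ {0, 4}) = 13/31.
Σ A^2·P over the event = 16·(2/31) + 25·(4/31) + 25·(4/31) + 36·(3/31) = 340/31.
E[A^2 | B ∈ {0, 4}] = (340/31) / (13/31) = 340/13.

340/13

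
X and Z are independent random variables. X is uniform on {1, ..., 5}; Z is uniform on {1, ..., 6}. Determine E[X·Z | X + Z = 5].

5

Outcomes with X + Z = 5: (1,4), (2,3), (3,2), (4,1), each with probability 1/30.
E[X·Z | X + Z = 5] = (4 + 6 + 6 + 4) / 4 = 5.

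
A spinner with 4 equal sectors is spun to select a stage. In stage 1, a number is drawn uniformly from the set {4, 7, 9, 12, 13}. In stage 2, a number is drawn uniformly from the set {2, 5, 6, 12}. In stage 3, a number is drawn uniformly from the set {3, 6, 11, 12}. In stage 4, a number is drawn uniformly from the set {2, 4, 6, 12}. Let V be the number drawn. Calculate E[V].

117/16

E[V | stage 1] = (4+7+9+12+13)/5 = 9.
E[V | stage 2] = (2+5+6+12)/4 = 25/4.
E[V | stage 3] = (3+6+11+12)/4 = 8.
E[V | stage 4] = (2+4+6+12)/4 = 6.
By the law of total expectation,
E[V] = (1/4)·(9) + (1/4)·(25/4) + (1/4)·(8) + (1/4)·(6) = 117/16.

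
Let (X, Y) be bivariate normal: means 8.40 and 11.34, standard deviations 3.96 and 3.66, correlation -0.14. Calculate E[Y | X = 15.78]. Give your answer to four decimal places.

The regression of Y on X has slope ρ·σ_Y/σ_X and passes through (μ_X, μ_Y).
E[Y | X=15.78] = 11.34 + (-0.14)·(3.66/3.96)·(15.78 − (8.40)) = 11.34 + (-0.12939)·(7.38) = 10.3851.

10.3851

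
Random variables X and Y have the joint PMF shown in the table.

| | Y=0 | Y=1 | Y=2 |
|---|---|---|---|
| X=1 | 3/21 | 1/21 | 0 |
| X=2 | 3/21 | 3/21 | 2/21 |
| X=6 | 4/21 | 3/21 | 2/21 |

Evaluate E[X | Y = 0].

P(Y = 0) = 10/21.
Σ X·P over the event = 1·(3/21) + 2·(3/21) + 6·(4/21) = 11/7.
E[X | Y = 0] = (11/7) / (10/21) = 33/10.

33/10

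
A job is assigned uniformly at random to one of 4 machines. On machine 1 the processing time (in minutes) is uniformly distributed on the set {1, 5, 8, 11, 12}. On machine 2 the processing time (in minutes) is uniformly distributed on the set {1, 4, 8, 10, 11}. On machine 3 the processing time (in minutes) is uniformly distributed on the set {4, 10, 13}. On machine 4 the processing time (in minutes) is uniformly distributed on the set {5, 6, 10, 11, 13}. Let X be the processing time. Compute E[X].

161/20

E[X | machine 1] = (1+5+8+11+12)/5 = 37/5.
E[X | machine 2] = (1+4+8+10+11)/5 = 34/5.
E[X | machine 3] = (4+10+13)/3 = 9.
E[X | machine 4] = (5+6+10+11+13)/5 = 9.
E[X] = (1/4)·(37/5) + (1/4)·(34/5) + (1/4)·(9) + (1/4)·(9) = 161/20.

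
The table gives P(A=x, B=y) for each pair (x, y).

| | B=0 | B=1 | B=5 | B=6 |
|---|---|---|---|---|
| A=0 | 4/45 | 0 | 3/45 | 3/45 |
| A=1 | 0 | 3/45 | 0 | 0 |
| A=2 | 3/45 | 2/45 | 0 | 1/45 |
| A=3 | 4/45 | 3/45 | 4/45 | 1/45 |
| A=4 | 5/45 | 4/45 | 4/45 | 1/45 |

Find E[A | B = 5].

28/11

P(B = 5) = 11/45.
Σ A·P over the event = 0·(3/45) + 3·(4/45) + 4·(4/45) = 28/45.
E[A | B = 5] = (28/45) / (11/45) = 28/11.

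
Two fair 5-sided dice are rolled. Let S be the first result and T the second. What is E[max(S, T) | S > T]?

4

P(S > T) = 2/5.
Summing max(S,T)·P(x,y) over outcomes with S > T gives 8/5.
E[max(S, T) | S > T] = (8/5) / (2/5) = 4.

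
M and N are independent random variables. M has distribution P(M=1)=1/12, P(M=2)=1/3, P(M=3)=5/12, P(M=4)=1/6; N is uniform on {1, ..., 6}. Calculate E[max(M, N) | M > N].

31/10

P(M > N) = 5/18.
Summing max(M,N)·P(x,y) over outcomes with M > N gives 31/36.
E[max(M, N) | M > N] = (31/36) / (5/18) = 31/10.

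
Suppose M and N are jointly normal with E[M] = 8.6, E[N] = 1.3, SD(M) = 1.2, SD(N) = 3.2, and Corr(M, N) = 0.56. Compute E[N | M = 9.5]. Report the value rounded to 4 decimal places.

E[N | M=x] = μ_N + ρ(σ_N/σ_M)(x − μ_M) for jointly normal variables.
E[N | M=9.5] = 1.3 + (0.56)·(3.2/1.2)·(9.5 − (8.6)) = 1.3 + (1.4933)·(0.9) = 2.6440.

2.6440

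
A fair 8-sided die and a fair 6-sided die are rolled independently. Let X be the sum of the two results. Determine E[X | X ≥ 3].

P(X ≥ 3) = 47/48.
E[X | X ≥ 3] = (191/24) / (47/48) = 382/47.

382/47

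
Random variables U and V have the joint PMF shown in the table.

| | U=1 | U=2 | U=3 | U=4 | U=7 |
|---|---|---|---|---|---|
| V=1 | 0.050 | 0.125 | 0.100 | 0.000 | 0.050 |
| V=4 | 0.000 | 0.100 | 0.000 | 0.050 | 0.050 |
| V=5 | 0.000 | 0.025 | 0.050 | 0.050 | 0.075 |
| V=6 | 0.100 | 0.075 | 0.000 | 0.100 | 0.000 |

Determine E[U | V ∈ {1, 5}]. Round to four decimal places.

3.5714

P(V ∈ {1, 5}) = 0.525.
Σ U·P over the event = 1·(0.050) + 2·(0.125) + 2·(0.025) + 3·(0.100) + 3·(0.050) + 4·(0.050) + 7·(0.050) + 7·(0.075) = 1.875.
E[U | V ∈ {1, 5}] = (1.875) / (0.525) = 3.5714.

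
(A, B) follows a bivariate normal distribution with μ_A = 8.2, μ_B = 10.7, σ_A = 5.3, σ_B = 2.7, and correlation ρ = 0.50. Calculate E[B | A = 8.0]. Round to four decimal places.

10.6491

E[B | A=x] = μ_B + ρ(σ_B/σ_A)(x − μ_A) for jointly normal variables.
E[B | A=8.0] = 10.7 + (0.50)·(2.7/5.3)·(8.0 − (8.2)) = 10.7 + (0.25472)·(-0.2) = 10.6491.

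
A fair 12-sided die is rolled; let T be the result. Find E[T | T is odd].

6

Given T is odd, T is equally likely to be any of {1, 3, 5, 7, 9, 11}.
E[T | T is odd] = (1 + 3 + 5 + 7 + 9 + 11) / 6 = 6.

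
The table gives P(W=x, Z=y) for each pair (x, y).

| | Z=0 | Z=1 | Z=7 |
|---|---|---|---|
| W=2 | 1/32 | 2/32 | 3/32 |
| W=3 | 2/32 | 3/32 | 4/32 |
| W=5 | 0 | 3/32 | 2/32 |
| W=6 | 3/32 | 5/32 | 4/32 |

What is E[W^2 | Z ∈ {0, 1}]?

420/19

P(Z ∈ {0, 1}) = 19/32.
Σ W^2·P over the event = 4·(1/32) + 4·(2/32) + 9·(2/32) + 9·(3/32) + 25·(3/32) + 36·(3/32) + 36·(5/32) = 105/8.
E[W^2 | Z ∈ {0, 1}] = (105/8) / (19/32) = 420/19.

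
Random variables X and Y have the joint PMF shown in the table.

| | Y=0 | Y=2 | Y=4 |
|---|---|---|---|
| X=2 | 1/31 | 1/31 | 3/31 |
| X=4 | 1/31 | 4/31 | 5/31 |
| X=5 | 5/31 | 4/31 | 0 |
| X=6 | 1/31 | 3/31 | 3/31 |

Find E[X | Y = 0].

P(Y = 0) = 8/31.
Σ X·P over the event = 2·(1/31) + 4·(1/31) + 5·(5/31) + 6·(1/31) = 37/31.
E[X | Y = 0] = (37/31) / (8/31) = 37/8.

37/8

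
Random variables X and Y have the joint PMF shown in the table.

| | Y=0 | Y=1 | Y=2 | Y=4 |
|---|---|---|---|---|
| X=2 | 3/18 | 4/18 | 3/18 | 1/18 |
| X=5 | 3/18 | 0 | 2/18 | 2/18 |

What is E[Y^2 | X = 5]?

P(X = 5) = 7/18.
Σ Y^2·P over the event = 0·(3/18) + 4·(2/18) + 16·(2/18) = 20/9.
E[Y^2 | X = 5] = (20/9) / (7/18) = 40/7.

40/7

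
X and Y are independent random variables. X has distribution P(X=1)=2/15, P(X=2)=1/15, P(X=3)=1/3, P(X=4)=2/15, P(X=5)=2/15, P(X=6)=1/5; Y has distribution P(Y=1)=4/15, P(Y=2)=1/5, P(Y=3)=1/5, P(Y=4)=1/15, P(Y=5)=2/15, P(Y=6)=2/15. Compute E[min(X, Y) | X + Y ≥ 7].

179/58

P(X + Y ≥ 7) = 116/225.
Summing min(X,Y)·P(x,y) over outcomes with X + Y ≥ 7 gives 358/225.
E[min(X, Y) | X + Y ≥ 7] = (358/225) / (116/225) = 179/58.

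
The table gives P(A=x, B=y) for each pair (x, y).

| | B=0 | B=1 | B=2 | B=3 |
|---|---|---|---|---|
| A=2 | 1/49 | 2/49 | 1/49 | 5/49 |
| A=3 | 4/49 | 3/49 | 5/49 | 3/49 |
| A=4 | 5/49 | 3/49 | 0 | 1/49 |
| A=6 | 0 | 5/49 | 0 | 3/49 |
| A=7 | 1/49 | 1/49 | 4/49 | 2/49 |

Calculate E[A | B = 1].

31/7

P(B = 1) = 2/7.
Σ A·P over the event = 2·(2/49) + 3·(3/49) + 4·(3/49) + 6·(5/49) + 7·(1/49) = 62/49.
E[A | B = 1] = (62/49) / (2/7) = 31/7.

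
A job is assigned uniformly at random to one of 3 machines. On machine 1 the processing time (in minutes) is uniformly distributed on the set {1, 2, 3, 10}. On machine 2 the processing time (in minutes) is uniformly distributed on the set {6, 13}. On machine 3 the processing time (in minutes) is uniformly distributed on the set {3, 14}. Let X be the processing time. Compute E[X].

E[X | machine 1] = (1+2+3+10)/4 = 4.
E[X | machine 2] = (6+13)/2 = 19/2.
E[X | machine 3] = (3+14)/2 = 17/2.
E[X] = (1/3)·(4) + (1/3)·(19/2) + (1/3)·(17/2) = 22/3.

22/3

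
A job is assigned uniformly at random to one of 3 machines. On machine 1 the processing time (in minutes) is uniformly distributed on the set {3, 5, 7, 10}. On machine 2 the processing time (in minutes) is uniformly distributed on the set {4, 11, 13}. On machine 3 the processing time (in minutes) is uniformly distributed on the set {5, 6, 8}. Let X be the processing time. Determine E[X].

E[X | machine 1] = (3+5+7+10)/4 = 25/4.
E[X | machine 2] = (4+11+13)/3 = 28/3.
E[X | machine 3] = (5+6+8)/3 = 19/3.
By the law of total expectation,
E[X] = (1/3)·(25/4) + (1/3)·(28/3) + (1/3)·(19/3) = 263/36.

263/36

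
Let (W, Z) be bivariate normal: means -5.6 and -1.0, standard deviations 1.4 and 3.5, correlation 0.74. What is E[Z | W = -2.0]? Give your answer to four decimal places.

5.6600

E[Z | W=x] = μ_Z + ρ(σ_Z/σ_W)(x − μ_W) for jointly normal variables.
E[Z | W=-2.0] = -1.0 + (0.74)·(3.5/1.4)·(-2.0 − (-5.6)) = -1.0 + (1.85)·(3.6) = 5.6600.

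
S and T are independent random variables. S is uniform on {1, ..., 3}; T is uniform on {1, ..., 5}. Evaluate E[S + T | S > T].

Outcomes with S > T: (2,1), (3,1), (3,2), each with probability 1/15.
E[S + T | S > T] = (3 + 4 + 5) / 3 = 4.

4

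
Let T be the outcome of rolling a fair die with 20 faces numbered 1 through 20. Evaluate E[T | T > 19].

20

Given T > 19, T is equally likely to be any of {20}.
E[T | T > 19] = (20) / 1 = 20.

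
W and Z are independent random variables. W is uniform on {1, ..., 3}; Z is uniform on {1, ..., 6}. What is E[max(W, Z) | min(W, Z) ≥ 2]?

41/10

Outcomes with min(W, Z) ≥ 2: (2,2), (2,3), (2,4), (2,5), (2,6), (3,2), (3,3), (3,4), (3,5), (3,6), each with probability 1/18.
E[max(W, Z) | min(W, Z) ≥ 2] = (2 + 3 + 4 + 5 + 6 + 3 + 3 + 4 + 5 + 6) / 10 = 41/10.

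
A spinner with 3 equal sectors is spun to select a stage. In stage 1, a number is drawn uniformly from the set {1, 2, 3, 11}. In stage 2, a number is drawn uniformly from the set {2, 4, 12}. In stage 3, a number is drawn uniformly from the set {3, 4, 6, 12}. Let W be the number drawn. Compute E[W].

11/2

E[W | stage 1] = (1+2+3+11)/4 = 17/4.
E[W | stage 2] = (2+4+12)/3 = 6.
E[W | stage 3] = (3+4+6+12)/4 = 25/4.
E[W] = (1/3)·(17/4) + (1/3)·(6) + (1/3)·(25/4) = 11/2.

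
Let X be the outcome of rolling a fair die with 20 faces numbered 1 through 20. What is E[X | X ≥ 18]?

Given X ≥ 18, X is equally likely to be any of {18, 19, 20}.
E[X | X ≥ 18] = (18 + 19 + 20) / 3 = 19.

19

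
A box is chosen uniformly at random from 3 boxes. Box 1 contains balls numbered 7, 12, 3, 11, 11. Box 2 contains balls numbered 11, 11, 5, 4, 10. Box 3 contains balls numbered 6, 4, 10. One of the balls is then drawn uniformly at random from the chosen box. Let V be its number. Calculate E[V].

E[V | box 1] = (7+12+3+11+11)/5 = 44/5.
E[V | box 2] = (11+11+5+4+10)/5 = 41/5.
E[V | box 3] = (6+4+10)/3 = 20/3.
By the law of total expectation,
E[V] = (1/3)·(44/5) + (1/3)·(41/5) + (1/3)·(20/3) = 71/9.

71/9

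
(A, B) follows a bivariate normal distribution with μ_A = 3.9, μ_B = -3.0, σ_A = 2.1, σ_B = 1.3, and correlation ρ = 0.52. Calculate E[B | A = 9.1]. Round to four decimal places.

E[B | A=x] = μ_B + ρ(σ_B/σ_A)(x − μ_A) for jointly normal variables.
E[B | A=9.1] = -3.0 + (0.52)·(1.3/2.1)·(9.1 − (3.9)) = -3.0 + (0.3219)·(5.2) = -1.3261.

-1.3261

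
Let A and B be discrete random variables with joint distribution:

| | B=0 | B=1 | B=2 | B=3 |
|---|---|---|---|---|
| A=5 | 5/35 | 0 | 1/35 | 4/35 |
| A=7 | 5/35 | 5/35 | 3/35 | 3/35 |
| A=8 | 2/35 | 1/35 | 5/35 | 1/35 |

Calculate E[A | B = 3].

P(B = 3) = 8/35.
Σ A·P over the event = 5·(4/35) + 7·(3/35) + 8·(1/35) = 7/5.
E[A | B = 3] = (7/5) / (8/35) = 49/8.

49/8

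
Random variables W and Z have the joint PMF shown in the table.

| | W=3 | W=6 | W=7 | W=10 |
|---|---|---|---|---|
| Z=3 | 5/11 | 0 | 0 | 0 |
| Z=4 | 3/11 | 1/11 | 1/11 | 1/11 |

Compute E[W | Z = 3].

3

P(Z = 3) = 5/11.
Σ W·P over the event = 3·(5/11) = 15/11.
E[W | Z = 3] = (15/11) / (5/11) = 3.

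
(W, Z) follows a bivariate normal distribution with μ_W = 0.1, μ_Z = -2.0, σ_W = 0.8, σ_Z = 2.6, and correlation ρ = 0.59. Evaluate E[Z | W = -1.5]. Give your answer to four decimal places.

E[Z | W=x] = μ_Z + ρ(σ_Z/σ_W)(x − μ_W) for jointly normal variables.
E[Z | W=-1.5] = -2.0 + (0.59)·(2.6/0.8)·(-1.5 − (0.1)) = -2.0 + (1.9175)·(-1.6) = -5.0680.

-5.0680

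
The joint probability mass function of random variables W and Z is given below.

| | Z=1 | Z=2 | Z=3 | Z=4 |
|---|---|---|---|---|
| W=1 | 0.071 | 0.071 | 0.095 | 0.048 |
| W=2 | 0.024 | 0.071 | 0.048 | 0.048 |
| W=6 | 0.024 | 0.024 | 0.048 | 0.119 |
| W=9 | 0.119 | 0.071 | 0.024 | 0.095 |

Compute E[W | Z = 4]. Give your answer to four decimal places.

5.5258

P(Z = 4) = 0.310.
Σ W·P over the event = 1·(0.048) + 2·(0.048) + 6·(0.119) + 9·(0.095) = 1.713.
E[W | Z = 4] = (1.713) / (0.310) = 5.5258.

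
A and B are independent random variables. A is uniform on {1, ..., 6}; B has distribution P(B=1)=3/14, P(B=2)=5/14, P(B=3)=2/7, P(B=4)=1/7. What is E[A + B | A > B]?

113/17

P(A > B) = 17/28.
Summing (A+B)·P(x,y) over outcomes with A > B gives 113/28.
E[A + B | A > B] = (113/28) / (17/28) = 113/17.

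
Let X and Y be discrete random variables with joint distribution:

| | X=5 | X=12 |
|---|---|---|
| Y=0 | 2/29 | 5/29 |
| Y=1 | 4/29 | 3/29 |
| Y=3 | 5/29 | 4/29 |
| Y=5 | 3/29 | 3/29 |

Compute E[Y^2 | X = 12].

38/5

P(X = 12) = 15/29.
Σ Y^2·P over the event = 0·(5/29) + 1·(3/29) + 9·(4/29) + 25·(3/29) = 114/29.
E[Y^2 | X = 12] = (114/29) / (15/29) = 38/5.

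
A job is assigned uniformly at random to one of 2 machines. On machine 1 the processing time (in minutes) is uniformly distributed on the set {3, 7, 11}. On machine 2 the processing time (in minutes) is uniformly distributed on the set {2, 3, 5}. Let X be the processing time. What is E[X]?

E[X | machine 1] = (3+7+11)/3 = 7.
E[X | machine 2] = (2+3+5)/3 = 10/3.
By the law of total expectation,
E[X] = (1/2)·(7) + (1/2)·(10/3) = 31/6.

31/6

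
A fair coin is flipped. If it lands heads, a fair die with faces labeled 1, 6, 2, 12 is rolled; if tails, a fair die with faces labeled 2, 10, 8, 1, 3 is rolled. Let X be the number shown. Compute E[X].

E[X | heads] = (1+6+2+12)/4 = 21/4.
E[X | tails] = (2+10+8+1+3)/5 = 24/5.
By the law of total expectation,
E[X] = (1/2)·(21/4) + (1/2)·(24/5) = 201/40.

201/40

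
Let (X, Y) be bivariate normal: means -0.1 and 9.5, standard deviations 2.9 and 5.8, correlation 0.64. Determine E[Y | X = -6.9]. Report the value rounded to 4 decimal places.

E[Y | X=x] = μ_Y + ρ(σ_Y/σ_X)(x − μ_X) for jointly normal variables.
E[Y | X=-6.9] = 9.5 + (0.64)·(5.8/2.9)·(-6.9 − (-0.1)) = 9.5 + (1.28)·(-6.8) = 0.7960.

0.7960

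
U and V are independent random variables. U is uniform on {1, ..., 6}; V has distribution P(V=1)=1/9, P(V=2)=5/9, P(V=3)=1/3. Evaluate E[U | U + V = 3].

7/6

P(U + V = 3) = 1/9.
Summing U·P(x,y) over outcomes with U + V = 3 gives 7/54.
E[U | U + V = 3] = (7/54) / (1/9) = 7/6.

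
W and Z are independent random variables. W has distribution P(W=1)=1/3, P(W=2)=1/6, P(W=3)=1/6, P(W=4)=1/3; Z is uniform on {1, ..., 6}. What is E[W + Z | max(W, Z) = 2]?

P(max(W, Z) = 2) = 1/9.
Summing (W+Z)·P(x,y) over outcomes with max(W, Z) = 2 gives 13/36.
E[W + Z | max(W, Z) = 2] = (13/36) / (1/9) = 13/4.

13/4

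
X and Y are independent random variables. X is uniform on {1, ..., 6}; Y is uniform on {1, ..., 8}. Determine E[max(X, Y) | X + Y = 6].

21/5

P(X + Y = 6) = 5/48.
Summing max(X,Y)·P(x,y) over outcomes with X + Y = 6 gives 7/16.
E[max(X, Y) | X + Y = 6] = (7/16) / (5/48) = 21/5.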